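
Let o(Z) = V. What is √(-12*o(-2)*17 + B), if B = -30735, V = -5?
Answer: I*√29715 ≈ 172.38*I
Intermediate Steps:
o(Z) = -5
√(-12*o(-2)*17 + B) = √(-12*(-5)*17 - 30735) = √(60*17 - 30735) = √(1020 - 30735) = √(-29715) = I*√29715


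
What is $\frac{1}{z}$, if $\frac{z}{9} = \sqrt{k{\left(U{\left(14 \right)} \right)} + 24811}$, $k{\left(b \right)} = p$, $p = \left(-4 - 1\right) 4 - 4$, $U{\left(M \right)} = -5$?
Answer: $\frac{\sqrt{24787}}{223083} \approx 0.00070574$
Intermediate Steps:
$p = -24$ ($p = \left(-5\right) 4 - 4 = -20 - 4 = -24$)
$k{\left(b \right)} = -24$
$z = 9 \sqrt{24787}$ ($z = 9 \sqrt{-24 + 24811} = 9 \sqrt{24787} \approx 1416.9$)
$\frac{1}{z} = \frac{1}{9 \sqrt{24787}} = \frac{\sqrt{24787}}{223083}$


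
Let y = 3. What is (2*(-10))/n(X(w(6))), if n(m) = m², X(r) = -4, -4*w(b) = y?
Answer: -5/4 ≈ -1.2500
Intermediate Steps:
w(b) = -¾ (w(b) = -¼*3 = -¾)
(2*(-10))/n(X(w(6))) = (2*(-10))/((-4)²) = -20/16 = -20*1/16 = -5/4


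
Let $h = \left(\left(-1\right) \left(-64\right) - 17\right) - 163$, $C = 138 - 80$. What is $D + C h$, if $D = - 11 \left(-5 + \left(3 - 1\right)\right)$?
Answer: $-6695$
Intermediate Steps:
$C = 58$ ($C = 138 - 80 = 58$)
$D = 33$ ($D = - 11 \left(-5 + \left(3 - 1\right)\right) = - 11 \left(-5 + 2\right) = \left(-11\right) \left(-3\right) = 33$)
$h = -116$ ($h = \left(64 - 17\right) - 163 = 47 - 163 = -116$)
$D + C h = 33 + 58 \left(-116\right) = 33 - 6728 = -6695$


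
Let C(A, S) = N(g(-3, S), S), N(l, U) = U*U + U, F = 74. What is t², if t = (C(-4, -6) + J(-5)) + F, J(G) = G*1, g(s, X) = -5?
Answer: 9801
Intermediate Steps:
N(l, U) = U + U² (N(l, U) = U² + U = U + U²)
J(G) = G
C(A, S) = S*(1 + S)
t = 99 (t = (-6*(1 - 6) - 5) + 74 = (-6*(-5) - 5) + 74 = (30 - 5) + 74 = 25 + 74 = 99)
t² = 99² = 9801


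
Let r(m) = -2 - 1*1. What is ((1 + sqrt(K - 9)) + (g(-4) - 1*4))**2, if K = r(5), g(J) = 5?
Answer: -8 + 8*I*sqrt(3) ≈ -8.0 + 13.856*I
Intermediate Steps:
r(m) = -3 (r(m) = -2 - 1 = -3)
K = -3
((1 + sqrt(K - 9)) + (g(-4) - 1*4))**2 = ((1 + sqrt(-3 - 9)) + (5 - 1*4))**2 = ((1 + sqrt(-12)) + (5 - 4))**2 = ((1 + 2*I*sqrt(3)) + 1)**2 = (2 + 2*I*sqrt(3))**2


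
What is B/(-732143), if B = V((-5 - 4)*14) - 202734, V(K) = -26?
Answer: 202760/732143 ≈ 0.27694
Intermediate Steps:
B = -202760 (B = -26 - 202734 = -202760)
B/(-732143) = -202760/(-732143) = -202760*(-1/732143) = 202760/732143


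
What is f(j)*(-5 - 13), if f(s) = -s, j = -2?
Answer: -36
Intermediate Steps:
f(j)*(-5 - 13) = (-1*(-2))*(-5 - 13) = 2*(-18) = -36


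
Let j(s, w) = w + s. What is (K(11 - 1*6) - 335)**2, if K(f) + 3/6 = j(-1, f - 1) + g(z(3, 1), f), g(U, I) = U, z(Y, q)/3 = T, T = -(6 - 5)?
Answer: 450241/4 ≈ 1.1256e+5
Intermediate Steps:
T = -1 (T = -1*1 = -1)
z(Y, q) = -3 (z(Y, q) = 3*(-1) = -3)
j(s, w) = s + w
K(f) = -11/2 + f (K(f) = -1/2 + ((-1 + (f - 1)) - 3) = -1/2 + ((-1 + (-1 + f)) - 3) = -1/2 + ((-2 + f) - 3) = -1/2 + (-5 + f) = -11/2 + f)
(K(11 - 1*6) - 335)**2 = ((-11/2 + (11 - 1*6)) - 335)**2 = ((-11/2 + (11 - 6)) - 335)**2 = ((-11/2 + 5) - 335)**2 = (-1/2 - 335)**2 = (-671/2)**2 = 450241/4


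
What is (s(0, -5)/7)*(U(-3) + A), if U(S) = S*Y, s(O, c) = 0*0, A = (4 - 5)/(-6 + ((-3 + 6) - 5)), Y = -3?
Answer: 0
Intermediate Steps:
A = ⅛ (A = -1/(-6 + (3 - 5)) = -1/(-6 - 2) = -1/(-8) = -1*(-⅛) = ⅛ ≈ 0.12500)
s(O, c) = 0
U(S) = -3*S (U(S) = S*(-3) = -3*S)
(s(0, -5)/7)*(U(-3) + A) = (0/7)*(-3*(-3) + ⅛) = (0*(⅐))*(9 + ⅛) = 0*(73/8) = 0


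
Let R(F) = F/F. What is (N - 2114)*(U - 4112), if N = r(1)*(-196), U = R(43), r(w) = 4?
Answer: 11913678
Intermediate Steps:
R(F) = 1
U = 1
N = -784 (N = 4*(-196) = -784)
(N - 2114)*(U - 4112) = (-784 - 2114)*(1 - 4112) = -2898*(-4111) = 11913678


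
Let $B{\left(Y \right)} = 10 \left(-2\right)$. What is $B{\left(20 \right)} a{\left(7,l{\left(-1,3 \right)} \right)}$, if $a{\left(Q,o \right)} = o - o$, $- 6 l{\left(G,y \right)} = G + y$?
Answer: $0$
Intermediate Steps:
$B{\left(Y \right)} = -20$
$l{\left(G,y \right)} = - \frac{G}{6} - \frac{y}{6}$ ($l{\left(G,y \right)} = - \frac{G + y}{6} = - \frac{G}{6} - \frac{y}{6}$)
$a{\left(Q,o \right)} = 0$
$B{\left(20 \right)} a{\left(7,l{\left(-1,3 \right)} \right)} = \left(-20\right) 0 = 0$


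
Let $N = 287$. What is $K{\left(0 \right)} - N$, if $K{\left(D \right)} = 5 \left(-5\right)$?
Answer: $-312$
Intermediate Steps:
$K{\left(D \right)} = -25$
$K{\left(0 \right)} - N = -25 - 287 = -312$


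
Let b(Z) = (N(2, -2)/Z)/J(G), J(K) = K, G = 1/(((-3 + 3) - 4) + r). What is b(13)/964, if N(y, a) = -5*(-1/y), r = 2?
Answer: -5/12532 ≈ -0.00039898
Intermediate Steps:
N(y, a) = 5/y (N(y, a) = -(-5)/y = 5/y)
G = -½ (G = 1/(((-3 + 3) - 4) + 2) = 1/((0 - 4) + 2) = 1/(-4 + 2) = 1/(-2) = -½ ≈ -0.50000)
b(Z) = -5/Z (b(Z) = ((5/2)/Z)/(-½) = ((5*(½))/Z)*(-2) = (5/(2*Z))*(-2) = -5/Z)
b(13)/964 = -5/13/964 = -5*1/13*(1/964) = -5/13*1/964 = -5/12532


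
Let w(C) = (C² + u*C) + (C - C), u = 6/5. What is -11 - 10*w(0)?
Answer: -11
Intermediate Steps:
u = 6/5 (u = 6*(⅕) = 6/5 ≈ 1.2000)
w(C) = C² + 6*C/5 (w(C) = (C² + 6*C/5) + (C - C) = (C² + 6*C/5) + 0 = C² + 6*C/5)
-11 - 10*w(0) = -11 - 2*0*(6 + 5*0) = -11 - 2*0*(6 + 0) = -11 - 2*0*6 = -11 - 10*0 = -11 + 0 = -11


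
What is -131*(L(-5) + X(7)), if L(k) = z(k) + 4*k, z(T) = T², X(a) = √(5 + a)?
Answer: -655 - 262*√3 ≈ -1108.8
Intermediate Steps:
L(k) = k² + 4*k
-131*(L(-5) + X(7)) = -131*(-5*(4 - 5) + √(5 + 7)) = -131*(-5*(-1) + √12) = -131*(5 + 2*√3) = -655 - 262*√3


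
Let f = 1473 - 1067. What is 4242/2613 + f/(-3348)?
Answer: 2190223/1458054 ≈ 1.5022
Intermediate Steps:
f = 406
4242/2613 + f/(-3348) = 4242/2613 + 406/(-3348) = 4242*(1/2613) + 406*(-1/3348) = 1414/871 - 203/1674 = 2190223/1458054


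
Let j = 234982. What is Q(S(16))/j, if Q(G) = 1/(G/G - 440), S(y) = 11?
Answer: -1/103157098 ≈ -9.6939e-9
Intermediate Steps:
Q(G) = -1/439 (Q(G) = 1/(1 - 440) = 1/(-439) = -1/439)
Q(S(16))/j = -1/439/234982 = -1/439*1/234982 = -1/103157098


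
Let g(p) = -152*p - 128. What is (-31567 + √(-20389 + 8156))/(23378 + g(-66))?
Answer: -31567/33282 + I*√12233/33282 ≈ -0.94847 + 0.0033232*I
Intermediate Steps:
g(p) = -128 - 152*p
(-31567 + √(-20389 + 8156))/(23378 + g(-66)) = (-31567 + √(-20389 + 8156))/(23378 + (-128 - 152*(-66))) = (-31567 + √(-12233))/(23378 + (-128 + 10032)) = (-31567 + I*√12233)/(23378 + 9904) = (-31567 + I*√12233)/33282 = (-31567 + I*√12233)*(1/33282) = -31567/33282 + I*√12233/33282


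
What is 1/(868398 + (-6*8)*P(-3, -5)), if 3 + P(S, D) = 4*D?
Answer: 1/869502 ≈ 1.1501e-6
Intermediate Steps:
P(S, D) = -3 + 4*D
1/(868398 + (-6*8)*P(-3, -5)) = 1/(868398 + (-6*8)*(-3 + 4*(-5))) = 1/(868398 - 48*(-3 - 20)) = 1/(868398 - 48*(-23)) = 1/(868398 + 1104) = 1/869502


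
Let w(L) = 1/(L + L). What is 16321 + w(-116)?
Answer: 3786471/232 ≈ 16321.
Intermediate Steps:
w(L) = 1/(2*L)
16321 + w(-116) = 16321 + (1/2)/(-116) = 16321 + (1/2)*(-1/116) = 16321 - 1/232 = 3786471/232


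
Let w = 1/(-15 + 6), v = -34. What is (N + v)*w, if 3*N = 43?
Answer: 59/27 ≈ 2.1852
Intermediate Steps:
N = 43/3 (N = (⅓)*43 = 43/3 ≈ 14.333)
w = -⅑ (w = 1/(-9) = -⅑ ≈ -0.11111)
(N + v)*w = (43/3 - 34)*(-⅑) = -59/3*(-⅑) = 59/27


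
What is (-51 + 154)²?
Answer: 10609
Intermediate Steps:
(-51 + 154)² = 103² = 10609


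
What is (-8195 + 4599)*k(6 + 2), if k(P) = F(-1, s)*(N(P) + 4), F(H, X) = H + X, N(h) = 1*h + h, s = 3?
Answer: -143840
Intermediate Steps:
N(h) = 2*h (N(h) = h + h = 2*h)
k(P) = 8 + 4*P (k(P) = (-1 + 3)*(2*P + 4) = 2*(4 + 2*P) = 8 + 4*P)
(-8195 + 4599)*k(6 + 2) = (-8195 + 4599)*(8 + 4*(6 + 2)) = -3596*(8 + 4*8) = -3596*(8 + 32) = -3596*40 = -143840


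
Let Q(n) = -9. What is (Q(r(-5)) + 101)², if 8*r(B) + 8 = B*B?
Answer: 8464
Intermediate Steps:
r(B) = -1 + B²/8 (r(B) = -1 + (B*B)/8 = -1 + B²/8)
(Q(r(-5)) + 101)² = (-9 + 101)² = 92² = 8464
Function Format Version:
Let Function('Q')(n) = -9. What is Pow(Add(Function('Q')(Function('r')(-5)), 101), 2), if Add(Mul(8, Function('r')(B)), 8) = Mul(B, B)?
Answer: 8464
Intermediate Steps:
Function('r')(B) = Add(-1, Mul(Rational(1, 8), Pow(B, 2))) (Function('r')(B) = Add(-1, Mul(Rational(1, 8), Mul(B, B))) = Add(-1, Mul(Rational(1, 8), Pow(B, 2))))
Pow(Add(Function('Q')(Function('r')(-5)), 101), 2) = Pow(Add(-9, 101), 2) = Pow(92, 2) = 8464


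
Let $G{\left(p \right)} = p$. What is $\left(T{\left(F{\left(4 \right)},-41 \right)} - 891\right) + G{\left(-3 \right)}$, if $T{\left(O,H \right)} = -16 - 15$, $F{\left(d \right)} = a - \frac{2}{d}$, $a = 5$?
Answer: $-925$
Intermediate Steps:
$F{\left(d \right)} = 5 - \frac{2}{d}$
$T{\left(O,H \right)} = -31$ ($T{\left(O,H \right)} = -16 - 15 = -31$)
$\left(T{\left(F{\left(4 \right)},-41 \right)} - 891\right) + G{\left(-3 \right)} = \left(-31 - 891\right) - 3 = -922 - 3 = -925$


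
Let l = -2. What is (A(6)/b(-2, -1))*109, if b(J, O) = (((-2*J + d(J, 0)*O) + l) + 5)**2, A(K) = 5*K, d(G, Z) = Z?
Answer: 3270/49 ≈ 66.735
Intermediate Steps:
b(J, O) = (3 - 2*J)**2 (b(J, O) = (((-2*J + 0*O) - 2) + 5)**2 = (((-2*J + 0) - 2) + 5)**2 = ((-2*J - 2) + 5)**2 = ((-2 - 2*J) + 5)**2 = (3 - 2*J)**2)
(A(6)/b(-2, -1))*109 = ((5*6)/((3 - 2*(-2))**2))*109 = (30/((3 + 4)**2))*109 = (30/(7**2))*109 = (30/49)*109 = 3270/49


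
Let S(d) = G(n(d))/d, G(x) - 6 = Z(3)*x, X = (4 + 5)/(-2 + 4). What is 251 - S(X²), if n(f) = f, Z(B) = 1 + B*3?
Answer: 6499/27 ≈ 240.70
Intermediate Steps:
Z(B) = 1 + 3*B
X = 9/2 ≈ 4.5000
G(x) = 6 + 10*x (G(x) = 6 + (1 + 3*3)*x = 6 + (1 + 9)*x = 6 + 10*x)
S(d) = (6 + 10*d)/d
251 - S(X²) = 251 - (10 + 6/((9/2)²)) = 251 - (10 + 6/(81/4)) = 251 - (10 + 6*(4/81)) = 251 - (10 + 8/27) = 251 - 1*278/27 = 251 - 278/27 = 6499/27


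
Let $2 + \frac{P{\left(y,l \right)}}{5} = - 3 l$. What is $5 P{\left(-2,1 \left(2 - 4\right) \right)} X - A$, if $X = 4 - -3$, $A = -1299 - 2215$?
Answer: $4214$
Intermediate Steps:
$A = -3514$ ($A = -1299 - 2215 = -3514$)
$X = 7$ ($X = 4 + 3 = 7$)
$P{\left(y,l \right)} = -10 - 15 l$ ($P{\left(y,l \right)} = -10 + 5 \left(- 3 l\right) = -10 - 15 l$)
$5 P{\left(-2,1 \left(2 - 4\right) \right)} X - A = 5 \left(-10 - 15 \cdot 1 \left(2 - 4\right)\right) 7 - -3514 = 5 \left(-10 - 15 \cdot 1 \left(-2\right)\right) 7 + 3514 = 5 \left(-10 - -30\right) 7 + 3514 = 5 \left(-10 + 30\right) 7 + 3514 = 5 \cdot 20 \cdot 7 + 3514 = 100 \cdot 7 + 3514 = 700 + 3514 = 4214$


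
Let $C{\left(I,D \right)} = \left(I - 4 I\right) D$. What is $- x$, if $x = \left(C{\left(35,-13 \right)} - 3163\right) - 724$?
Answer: $2522$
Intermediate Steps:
$C{\left(I,D \right)} = - 3 D I$ ($C{\left(I,D \right)} = - 3 I D = - 3 D I$)
$x = -2522$ ($x = \left(\left(-3\right) \left(-13\right) 35 - 3163\right) - 724 = \left(1365 - 3163\right) - 724 = -1798 - 724 = -2522$)
$- x = \left(-1\right) \left(-2522\right) = 2522$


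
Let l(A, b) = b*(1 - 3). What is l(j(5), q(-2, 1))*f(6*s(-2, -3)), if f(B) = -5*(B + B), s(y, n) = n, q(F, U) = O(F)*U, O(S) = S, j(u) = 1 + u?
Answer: 720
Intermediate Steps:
q(F, U) = F*U
l(A, b) = -2*b (l(A, b) = b*(-2) = -2*b)
f(B) = -10*B
l(j(5), q(-2, 1))*f(6*s(-2, -3)) = (-(-4))*(-60*(-3)) = (-2*(-2))*(-10*(-18)) = 4*180 = 720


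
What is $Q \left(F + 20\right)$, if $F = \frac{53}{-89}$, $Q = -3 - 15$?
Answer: $- \frac{31086}{89} \approx -349.28$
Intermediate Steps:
$Q = -18$ ($Q = -3 - 15 = -18$)
$F = - \frac{53}{89}$ ($F = 53 \left(- \frac{1}{89}\right) = - \frac{53}{89} \approx -0.59551$)
$Q \left(F + 20\right) = - 18 \left(- \frac{53}{89} + 20\right) = \left(-18\right) \frac{1727}{89} = - \frac{31086}{89}$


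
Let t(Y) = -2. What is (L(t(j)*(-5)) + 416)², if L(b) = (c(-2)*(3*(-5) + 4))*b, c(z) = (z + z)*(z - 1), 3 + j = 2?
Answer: 817216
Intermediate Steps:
j = -1 (j = -3 + 2 = -1)
c(z) = 2*z*(-1 + z) (c(z) = (2*z)*(-1 + z) = 2*z*(-1 + z))
L(b) = -132*b (L(b) = ((2*(-2)*(-1 - 2))*(3*(-5) + 4))*b = ((2*(-2)*(-3))*(-15 + 4))*b = (12*(-11))*b = -132*b)
(L(t(j)*(-5)) + 416)² = (-(-264)*(-5) + 416)² = (-132*10 + 416)² = (-1320 + 416)² = (-904)² = 817216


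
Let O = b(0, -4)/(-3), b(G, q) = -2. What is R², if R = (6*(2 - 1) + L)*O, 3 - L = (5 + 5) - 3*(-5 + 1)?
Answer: 676/9 ≈ 75.111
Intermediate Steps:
O = ⅔ (O = -2/(-3) = -2*(-⅓) = ⅔ ≈ 0.66667)
L = -19 (L = 3 - ((5 + 5) - 3*(-5 + 1)) = 3 - (10 - 3*(-4)) = 3 - (10 + 12) = 3 - 1*22 = 3 - 22 = -19)
R = -26/3 (R = (6*(2 - 1) - 19)*(⅔) = (6*1 - 19)*(⅔) = (6 - 19)*(⅔) = -13*⅔ = -26/3 ≈ -8.6667)
R² = (-26/3)² = 676/9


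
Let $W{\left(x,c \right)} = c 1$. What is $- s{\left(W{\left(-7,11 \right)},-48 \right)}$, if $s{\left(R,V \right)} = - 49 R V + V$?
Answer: $-25824$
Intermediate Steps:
$W{\left(x,c \right)} = c$
$s{\left(R,V \right)} = V - 49 R V$ ($s{\left(R,V \right)} = - 49 R V + V = V - 49 R V$)
$- s{\left(W{\left(-7,11 \right)},-48 \right)} = - \left(-48\right) \left(1 - 539\right) = - \left(-48\right) \left(-538\right) = \left(-1\right) 25824 = -25824$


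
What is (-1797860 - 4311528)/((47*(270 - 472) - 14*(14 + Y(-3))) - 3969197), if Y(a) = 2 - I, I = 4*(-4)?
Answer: 6109388/3979139 ≈ 1.5354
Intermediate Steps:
I = -16
Y(a) = 18 (Y(a) = 2 - 1*(-16) = 2 + 16 = 18)
(-1797860 - 4311528)/((47*(270 - 472) - 14*(14 + Y(-3))) - 3969197) = (-1797860 - 4311528)/((47*(270 - 472) - 14*(14 + 18)) - 3969197) = -6109388/((47*(-202) - 14*32) - 3969197) = -6109388/((-9494 - 448) - 3969197) = -6109388/(-9942 - 3969197) = -6109388/(-3979139) = -6109388*(-1/3979139) = 6109388/3979139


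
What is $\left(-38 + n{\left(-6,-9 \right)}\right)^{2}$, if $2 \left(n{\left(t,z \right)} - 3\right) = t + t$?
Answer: $1681$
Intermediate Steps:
$n{\left(t,z \right)} = 3 + t$ ($n{\left(t,z \right)} = 3 + \frac{t + t}{2} = 3 + \frac{2 t}{2} = 3 + t$)
$\left(-38 + n{\left(-6,-9 \right)}\right)^{2} = \left(-38 + \left(3 - 6\right)\right)^{2} = \left(-38 - 3\right)^{2} = \left(-41\right)^{2} = 1681$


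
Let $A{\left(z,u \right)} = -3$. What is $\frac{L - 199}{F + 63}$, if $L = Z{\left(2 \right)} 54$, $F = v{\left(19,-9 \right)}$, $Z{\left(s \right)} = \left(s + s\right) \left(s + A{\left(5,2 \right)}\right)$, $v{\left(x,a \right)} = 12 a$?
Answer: $\frac{83}{9} \approx 9.2222$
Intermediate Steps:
$Z{\left(s \right)} = 2 s \left(-3 + s\right)$ ($Z{\left(s \right)} = \left(s + s\right) \left(s - 3\right) = 2 s \left(-3 + s\right)$)
$F = -108$ ($F = 12 \left(-9\right) = -108$)
$L = -216$ ($L = 2 \cdot 2 \left(-3 + 2\right) 54 = 2 \cdot 2 \left(-1\right) 54 = \left(-4\right) 54 = -216$)
$\frac{L - 199}{F + 63} = \frac{-216 - 199}{-108 + 63} = - \frac{415}{-45} = \left(-415\right) \left(- \frac{1}{45}\right) = \frac{83}{9}$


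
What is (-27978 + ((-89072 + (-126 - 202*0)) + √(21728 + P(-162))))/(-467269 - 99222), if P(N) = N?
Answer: 117176/566491 - √21566/566491 ≈ 0.20659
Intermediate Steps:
(-27978 + ((-89072 + (-126 - 202*0)) + √(21728 + P(-162))))/(-467269 - 99222) = (-27978 + ((-89072 + (-126 - 202*0)) + √(21728 - 162)))/(-467269 - 99222) = (-27978 + ((-89072 + (-126 + 0)) + √21566))/(-566491) = (-27978 + ((-89072 - 126) + √21566))*(-1/566491) = (-27978 + (-89198 + √21566))*(-1/566491) = (-117176 + √21566)*(-1/566491) = 117176/566491 - √21566/566491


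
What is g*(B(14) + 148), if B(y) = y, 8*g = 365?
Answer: 29565/4 ≈ 7391.3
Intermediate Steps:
g = 365/8 (g = (⅛)*365 = 365/8 ≈ 45.625)
g*(B(14) + 148) = 365*(14 + 148)/8 = (365/8)*162 = 29565/4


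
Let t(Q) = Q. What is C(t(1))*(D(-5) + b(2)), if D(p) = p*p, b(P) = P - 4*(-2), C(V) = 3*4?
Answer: 420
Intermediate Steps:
C(V) = 12
b(P) = 8 + P (b(P) = P + 8 = 8 + P)
D(p) = p²
C(t(1))*(D(-5) + b(2)) = 12*((-5)² + (8 + 2)) = 12*(25 + 10) = 12*35 = 420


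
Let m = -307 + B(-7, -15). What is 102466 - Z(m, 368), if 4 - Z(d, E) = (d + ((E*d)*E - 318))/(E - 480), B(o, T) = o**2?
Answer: 414426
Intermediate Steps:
m = -258 (m = -307 + (-7)**2 = -307 + 49 = -258)
Z(d, E) = 4 - (-318 + d + d*E**2)/(-480 + E) (Z(d, E) = 4 - (d + ((E*d)*E - 318))/(E - 480) = 4 - (d + (d*E**2 - 318))/(-480 + E) = 4 - (d + (-318 + d*E**2))/(-480 + E) = 4 - (-318 + d + d*E**2)/(-480 + E))
102466 - Z(m, 368) = 102466 - (-1602 - 1*(-258) + 4*368 - 1*(-258)*368**2)/(-480 + 368) = 102466 - (-1602 + 258 + 1472 - 1*(-258)*135424)/(-112) = 102466 - (-1)*(-1602 + 258 + 1472 + 34939392)/112 = 102466 - (-1)*34939520/112 = 102466 - 1*(-311960) = 102466 + 311960 = 414426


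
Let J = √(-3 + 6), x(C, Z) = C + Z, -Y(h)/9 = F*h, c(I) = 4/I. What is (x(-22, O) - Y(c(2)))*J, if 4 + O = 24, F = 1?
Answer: 16*√3 ≈ 27.713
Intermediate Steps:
O = 20 (O = -4 + 24 = 20)
Y(h) = -9*h
J = √3 ≈ 1.7320
(x(-22, O) - Y(c(2)))*J = ((-22 + 20) - (-9)*4/2)*√3 = (-2 - (-9)*4*(½))*√3 = (-2 - (-9)*2)*√3 = (-2 - 1*(-18))*√3 = (-2 + 18)*√3 = 16*√3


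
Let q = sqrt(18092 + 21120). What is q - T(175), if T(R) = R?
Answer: -175 + 2*sqrt(9803) ≈ 23.020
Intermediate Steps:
q = 2*sqrt(9803) (q = sqrt(39212) = 2*sqrt(9803) ≈ 198.02)
q - T(175) = 2*sqrt(9803) - 1*175 = 2*sqrt(9803) - 175 = -175 + 2*sqrt(9803)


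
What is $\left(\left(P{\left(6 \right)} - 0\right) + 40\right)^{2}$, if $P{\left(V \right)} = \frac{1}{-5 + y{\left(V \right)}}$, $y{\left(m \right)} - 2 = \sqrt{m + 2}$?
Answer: $1377 - 148 \sqrt{2} \approx 1167.7$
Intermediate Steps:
$y{\left(m \right)} = 2 + \sqrt{2 + m}$ ($y{\left(m \right)} = 2 + \sqrt{m + 2} = 2 + \sqrt{2 + m}$)
$P{\left(V \right)} = \frac{1}{-3 + \sqrt{2 + V}}$ ($P{\left(V \right)} = \frac{1}{-5 + \left(2 + \sqrt{2 + V}\right)} = \frac{1}{-3 + \sqrt{2 + V}}$)
$\left(\left(P{\left(6 \right)} - 0\right) + 40\right)^{2} = \left(\left(\frac{1}{-3 + \sqrt{2 + 6}} - 0\right) + 40\right)^{2} = \left(\left(\frac{1}{-3 + \sqrt{8}} + 0\right) + 40\right)^{2} = \left(\left(\frac{1}{-3 + 2 \sqrt{2}} + 0\right) + 40\right)^{2} = \left(\frac{1}{-3 + 2 \sqrt{2}} + 40\right)^{2} = \left(40 + \frac{1}{-3 + 2 \sqrt{2}}\right)^{2}$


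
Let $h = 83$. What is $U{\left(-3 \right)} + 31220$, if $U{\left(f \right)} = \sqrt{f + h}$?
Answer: $31220 + 4 \sqrt{5} \approx 31229.0$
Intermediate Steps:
$U{\left(f \right)} = \sqrt{83 + f}$ ($U{\left(f \right)} = \sqrt{f + 83} = \sqrt{83 + f}$)
$U{\left(-3 \right)} + 31220 = \sqrt{83 - 3} + 31220 = \sqrt{80} + 31220 = 4 \sqrt{5} + 31220 = 31220 + 4 \sqrt{5}$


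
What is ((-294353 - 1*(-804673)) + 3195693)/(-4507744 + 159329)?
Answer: -3706013/4348415 ≈ -0.85227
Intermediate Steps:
((-294353 - 1*(-804673)) + 3195693)/(-4507744 + 159329) = ((-294353 + 804673) + 3195693)/(-4348415) = (510320 + 3195693)*(-1/4348415) = 3706013*(-1/4348415) = -3706013/4348415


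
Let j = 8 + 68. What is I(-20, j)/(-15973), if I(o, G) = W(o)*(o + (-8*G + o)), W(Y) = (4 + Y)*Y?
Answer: 207360/15973 ≈ 12.982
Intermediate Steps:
j = 76
W(Y) = Y*(4 + Y)
I(o, G) = o*(4 + o)*(-8*G + 2*o) (I(o, G) = (o*(4 + o))*(o + (-8*G + o)) = (o*(4 + o))*(o + (o - 8*G)) = (o*(4 + o))*(-8*G + 2*o) = o*(4 + o)*(-8*G + 2*o))
I(-20, j)/(-15973) = -2*(-20)*(4 - 20)*(-1*(-20) + 4*76)/(-15973) = -2*(-20)*(-16)*(20 + 304)*(-1/15973) = -2*(-20)*(-16)*324*(-1/15973) = -207360*(-1/15973) = 207360/15973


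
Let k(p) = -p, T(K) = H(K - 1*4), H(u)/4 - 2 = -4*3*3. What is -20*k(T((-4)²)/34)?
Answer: -80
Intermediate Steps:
H(u) = -136 (H(u) = 8 + 4*(-4*3*3) = 8 + 4*(-12*3) = 8 + 4*(-36) = 8 - 144 = -136)
T(K) = -136
-20*k(T((-4)²)/34) = -(-20)*(-136/34) = -(-20)*(-136*1/34) = -(-20)*(-4) = -20*4 = -80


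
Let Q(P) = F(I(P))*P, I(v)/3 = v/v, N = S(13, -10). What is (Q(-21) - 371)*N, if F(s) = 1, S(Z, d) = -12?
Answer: 4704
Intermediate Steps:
N = -12
I(v) = 3 (I(v) = 3*(v/v) = 3*1 = 3)
Q(P) = P (Q(P) = 1*P = P)
(Q(-21) - 371)*N = (-21 - 371)*(-12) = -392*(-12) = 4704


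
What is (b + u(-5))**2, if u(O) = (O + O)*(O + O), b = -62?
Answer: 1444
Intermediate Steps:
u(O) = 4*O**2 (u(O) = (2*O)*(2*O) = 4*O**2)
(b + u(-5))**2 = (-62 + 4*(-5)**2)**2 = (-62 + 4*25)**2 = (-62 + 100)**2 = 38**2 = 1444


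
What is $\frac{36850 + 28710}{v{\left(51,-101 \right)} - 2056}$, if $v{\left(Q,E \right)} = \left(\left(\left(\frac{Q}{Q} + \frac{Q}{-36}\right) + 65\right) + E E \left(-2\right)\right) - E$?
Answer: $- \frac{71520}{24319} \approx -2.9409$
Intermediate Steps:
$v{\left(Q,E \right)} = 66 - E - 2 E^{2} - \frac{Q}{36}$ ($v{\left(Q,E \right)} = \left(\left(\left(1 + Q \left(- \frac{1}{36}\right)\right) + 65\right) + E^{2} \left(-2\right)\right) - E = \left(\left(\left(1 - \frac{Q}{36}\right) + 65\right) - 2 E^{2}\right) - E = \left(\left(66 - \frac{Q}{36}\right) - 2 E^{2}\right) - E = \left(66 - 2 E^{2} - \frac{Q}{36}\right) - E = 66 - E - 2 E^{2} - \frac{Q}{36}$)
$\frac{36850 + 28710}{v{\left(51,-101 \right)} - 2056} = \frac{36850 + 28710}{\left(66 - -101 - 2 \left(-101\right)^{2} - \frac{17}{12}\right) - 2056} = \frac{65560}{\left(66 + 101 - 20402 - \frac{17}{12}\right) - 2056} = \frac{65560}{- \frac{242837}{12} - 2056} = \frac{65560}{- \frac{267509}{12}} = 65560 \left(- \frac{12}{267509}\right) = - \frac{71520}{24319}$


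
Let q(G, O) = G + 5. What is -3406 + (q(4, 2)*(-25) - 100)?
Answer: -3731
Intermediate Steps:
q(G, O) = 5 + G
-3406 + (q(4, 2)*(-25) - 100) = -3406 + ((5 + 4)*(-25) - 100) = -3406 + (9*(-25) - 100) = -3406 + (-225 - 100) = -3406 - 325 = -3731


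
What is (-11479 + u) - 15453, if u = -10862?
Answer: -37794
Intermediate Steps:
(-11479 + u) - 15453 = (-11479 - 10862) - 15453 = -22341 - 15453 = -37794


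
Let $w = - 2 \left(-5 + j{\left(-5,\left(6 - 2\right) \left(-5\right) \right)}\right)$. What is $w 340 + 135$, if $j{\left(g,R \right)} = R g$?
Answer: $-64465$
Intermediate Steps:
$w = -190$ ($w = - 2 \left(-5 + \left(6 - 2\right) \left(-5\right) \left(-5\right)\right) = - 2 \left(-5 + 4 \left(-5\right) \left(-5\right)\right) = - 2 \left(-5 - -100\right) = - 2 \left(-5 + 100\right) = \left(-2\right) 95 = -190$)
$w 340 + 135 = \left(-190\right) 340 + 135 = -64600 + 135 = -64465$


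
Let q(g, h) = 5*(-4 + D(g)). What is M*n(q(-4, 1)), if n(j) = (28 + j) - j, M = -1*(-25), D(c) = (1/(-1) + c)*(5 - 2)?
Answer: 700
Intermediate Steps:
D(c) = -3 + 3*c (D(c) = (-1 + c)*3 = -3 + 3*c)
q(g, h) = -35 + 15*g (q(g, h) = 5*(-4 + (-3 + 3*g)) = 5*(-7 + 3*g) = -35 + 15*g)
M = 25
n(j) = 28
M*n(q(-4, 1)) = 25*28 = 700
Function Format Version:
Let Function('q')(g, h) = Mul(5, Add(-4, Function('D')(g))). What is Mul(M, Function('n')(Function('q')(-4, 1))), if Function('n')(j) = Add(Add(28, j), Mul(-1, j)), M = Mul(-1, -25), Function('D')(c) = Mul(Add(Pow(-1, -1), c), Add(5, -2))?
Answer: 700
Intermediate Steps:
Function('D')(c) = Add(-3, Mul(3, c)) (Function('D')(c) = Mul(Add(-1, c), 3) = Add(-3, Mul(3, c)))
Function('q')(g, h) = Add(-35, Mul(15, g)) (Function('q')(g, h) = Mul(5, Add(-4, Add(-3, Mul(3, g)))) = Mul(5, Add(-7, Mul(3, g))) = Add(-35, Mul(15, g)))
M = 25
Function('n')(j) = 28
Mul(M, Function('n')(Function('q')(-4, 1))) = Mul(25, 28) = 700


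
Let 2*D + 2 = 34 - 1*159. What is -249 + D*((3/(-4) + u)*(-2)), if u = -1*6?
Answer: -4425/4 ≈ -1106.3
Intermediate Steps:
u = -6
D = -127/2 (D = -1 + (34 - 1*159)/2 = -1 + (34 - 159)/2 = -1 + (½)*(-125) = -1 - 125/2 = -127/2 ≈ -63.500)
-249 + D*((3/(-4) + u)*(-2)) = -249 - 127*(3/(-4) - 6)*(-2)/2 = -249 - 127*(3*(-¼) - 6)*(-2)/2 = -249 - 127*(-¾ - 6)*(-2)/2 = -249 - (-3429)*(-2)/8 = -249 - 127/2*27/2 = -249 - 3429/4 = -4425/4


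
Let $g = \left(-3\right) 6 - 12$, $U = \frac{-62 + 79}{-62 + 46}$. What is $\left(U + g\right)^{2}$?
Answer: $\frac{247009}{256} \approx 964.88$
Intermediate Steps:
$U = - \frac{17}{16}$ ($U = \frac{17}{-16} = 17 \left(- \frac{1}{16}\right) = - \frac{17}{16} \approx -1.0625$)
$g = -30$ ($g = -18 - 12 = -30$)
$\left(U + g\right)^{2} = \left(- \frac{17}{16} - 30\right)^{2} = \left(- \frac{497}{16}\right)^{2} = \frac{247009}{256}$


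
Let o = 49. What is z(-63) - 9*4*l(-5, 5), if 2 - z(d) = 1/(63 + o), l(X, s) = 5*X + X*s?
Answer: 201823/112 ≈ 1802.0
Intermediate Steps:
z(d) = 223/112 (z(d) = 2 - 1/(63 + 49) = 2 - 1/112 = 223/112)
z(-63) - 9*4*l(-5, 5) = 223/112 - 9*4*(-5*(5 + 5)) = 223/112 - 36*(-5*10) = 223/112 - 36*(-50) = 223/112 - 1*(-1800) = 223/112 + 1800 = 201823/112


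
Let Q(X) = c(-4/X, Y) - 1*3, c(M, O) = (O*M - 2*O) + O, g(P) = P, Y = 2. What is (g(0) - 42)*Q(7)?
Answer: 258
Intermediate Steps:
c(M, O) = -O + M*O (c(M, O) = (M*O - 2*O) + O = (-2*O + M*O) + O = -O + M*O)
Q(X) = -5 - 8/X (Q(X) = 2*(-1 - 4/X) - 1*3 = (-2 - 8/X) - 3 = -5 - 8/X)
(g(0) - 42)*Q(7) = (0 - 42)*(-5 - 8/7) = -42*(-5 - 8*1/7) = -42*(-5 - 8/7) = -42*(-43/7) = 258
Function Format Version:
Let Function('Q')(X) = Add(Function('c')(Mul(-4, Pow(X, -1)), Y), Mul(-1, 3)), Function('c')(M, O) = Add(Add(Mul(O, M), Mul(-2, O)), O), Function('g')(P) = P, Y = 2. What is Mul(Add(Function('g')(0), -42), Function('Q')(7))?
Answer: 258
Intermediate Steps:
Function('c')(M, O) = Add(Mul(-1, O), Mul(M, O)) (Function('c')(M, O) = Add(Add(Mul(M, O), Mul(-2, O)), O) = Add(Add(Mul(-2, O), Mul(M, O)), O) = Add(Mul(-1, O), Mul(M, O)))
Function('Q')(X) = Add(-5, Mul(-8, Pow(X, -1))) (Function('Q')(X) = Add(Mul(2, Add(-1, Mul(-4, Pow(X, -1)))), Mul(-1, 3)) = Add(Add(-2, Mul(-8, Pow(X, -1))), -3) = Add(-5, Mul(-8, Pow(X, -1))))
Mul(Add(Function('g')(0), -42), Function('Q')(7)) = Mul(Add(0, -42), Add(-5, Mul(-8, Pow(7, -1)))) = Mul(-42, Add(-5, Mul(-8, Rational(1, 7)))) = Mul(-42, Add(-5, Rational(-8, 7))) = Mul(-42, Rational(-43, 7)) = 258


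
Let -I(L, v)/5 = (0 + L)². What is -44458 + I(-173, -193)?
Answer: -194103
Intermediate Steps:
I(L, v) = -5*L² (I(L, v) = -5*(0 + L)² = -5*L²)
-44458 + I(-173, -193) = -44458 - 5*(-173)² = -44458 - 5*29929 = -44458 - 149645 = -194103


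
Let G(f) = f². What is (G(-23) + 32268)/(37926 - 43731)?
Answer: -32797/5805 ≈ -5.6498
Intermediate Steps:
(G(-23) + 32268)/(37926 - 43731) = ((-23)² + 32268)/(37926 - 43731) = (529 + 32268)/(-5805) = 32797*(-1/5805) = -32797/5805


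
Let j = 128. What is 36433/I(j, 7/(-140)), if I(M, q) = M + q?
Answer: 728660/2559 ≈ 284.74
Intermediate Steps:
36433/I(j, 7/(-140)) = 36433/(128 + 7/(-140)) = 36433/(128 + 7*(-1/140)) = 36433/(128 - 1/20) = 36433/(2559/20) = 36433*(20/2559) = 728660/2559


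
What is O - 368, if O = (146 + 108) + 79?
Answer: -35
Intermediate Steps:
O = 333 (O = 254 + 79 = 333)
O - 368 = 333 - 368 = -35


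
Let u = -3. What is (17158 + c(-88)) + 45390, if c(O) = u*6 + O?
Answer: 62442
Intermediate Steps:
c(O) = -18 + O (c(O) = -3*6 + O = -18 + O)
(17158 + c(-88)) + 45390 = (17158 + (-18 - 88)) + 45390 = (17158 - 106) + 45390 = 17052 + 45390 = 62442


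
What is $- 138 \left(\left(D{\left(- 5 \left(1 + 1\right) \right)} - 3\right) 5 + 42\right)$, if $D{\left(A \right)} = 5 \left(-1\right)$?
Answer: $-276$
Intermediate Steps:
$D{\left(A \right)} = -5$
$- 138 \left(\left(D{\left(- 5 \left(1 + 1\right) \right)} - 3\right) 5 + 42\right) = - 138 \left(\left(-5 - 3\right) 5 + 42\right) = - 138 \left(\left(-8\right) 5 + 42\right) = - 138 \left(-40 + 42\right) = \left(-138\right) 2 = -276$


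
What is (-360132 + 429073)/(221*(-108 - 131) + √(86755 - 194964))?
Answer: -3641394679/2789954970 - 68941*I*√108209/2789954970 ≈ -1.3052 - 0.0081285*I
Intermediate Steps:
(-360132 + 429073)/(221*(-108 - 131) + √(86755 - 194964)) = 68941/(221*(-239) + √(-108209)) = 68941/(-52819 + I*√108209)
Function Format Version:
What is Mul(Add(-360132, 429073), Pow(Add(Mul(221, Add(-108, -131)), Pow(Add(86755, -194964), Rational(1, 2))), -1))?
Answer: Add(Rational(-3641394679, 2789954970), Mul(Rational(-68941, 2789954970), I, Pow(108209, Rational(1, 2)))) ≈ Add(-1.3052, Mul(-0.0081285, I))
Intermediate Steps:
Mul(Add(-360132, 429073), Pow(Add(Mul(221, Add(-108, -131)), Pow(Add(86755, -194964), Rational(1, 2))), -1)) = Mul(68941, Pow(Add(Mul(221, -239), Pow(-108209, Rational(1, 2))), -1)) = Mul(68941, Pow(Add(-52819, Mul(I, Pow(108209, Rational(1, 2)))), -1))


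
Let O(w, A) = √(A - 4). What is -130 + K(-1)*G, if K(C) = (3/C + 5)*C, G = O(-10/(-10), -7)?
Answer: -130 - 2*I*√11 ≈ -130.0 - 6.6332*I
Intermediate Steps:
O(w, A) = √(-4 + A)
G = I*√11 (G = √(-4 - 7) = √(-11) = I*√11 ≈ 3.3166*I)
K(C) = C*(5 + 3/C) (K(C) = (5 + 3/C)*C = C*(5 + 3/C))
-130 + K(-1)*G = -130 + (3 + 5*(-1))*(I*√11) = -130 + (3 - 5)*(I*√11) = -130 - 2*I*√11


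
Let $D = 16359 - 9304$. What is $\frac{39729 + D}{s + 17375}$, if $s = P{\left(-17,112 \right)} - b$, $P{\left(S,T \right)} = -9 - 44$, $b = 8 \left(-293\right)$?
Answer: $\frac{23392}{9833} \approx 2.3789$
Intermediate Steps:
$D = 7055$ ($D = 16359 - 9304 = 7055$)
$b = -2344$
$P{\left(S,T \right)} = -53$ ($P{\left(S,T \right)} = -9 - 44 = -53$)
$s = 2291$ ($s = -53 - -2344 = -53 + 2344 = 2291$)
$\frac{39729 + D}{s + 17375} = \frac{39729 + 7055}{2291 + 17375} = \frac{46784}{19666} = 46784 \cdot \frac{1}{19666} = \frac{23392}{9833}$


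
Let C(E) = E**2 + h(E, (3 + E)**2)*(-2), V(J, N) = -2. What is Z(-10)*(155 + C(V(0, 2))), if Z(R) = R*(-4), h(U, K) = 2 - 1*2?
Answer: 6360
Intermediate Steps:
h(U, K) = 0 (h(U, K) = 2 - 2 = 0)
Z(R) = -4*R
C(E) = E**2 (C(E) = E**2 + 0*(-2) = E**2 + 0 = E**2)
Z(-10)*(155 + C(V(0, 2))) = (-4*(-10))*(155 + (-2)**2) = 40*(155 + 4) = 40*159 = 6360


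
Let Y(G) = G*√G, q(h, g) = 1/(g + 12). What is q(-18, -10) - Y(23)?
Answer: ½ - 23*√23 ≈ -109.80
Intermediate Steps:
q(h, g) = 1/(12 + g)
Y(G) = G^(3/2)
q(-18, -10) - Y(23) = 1/(12 - 10) - 23^(3/2) = 1/2 - 23*√23 = ½ - 23*√23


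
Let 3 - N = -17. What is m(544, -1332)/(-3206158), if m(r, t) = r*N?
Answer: -5440/1603079 ≈ -0.0033935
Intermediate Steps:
N = 20 (N = 3 - 1*(-17) = 3 + 17 = 20)
m(r, t) = 20*r (m(r, t) = r*20 = 20*r)
m(544, -1332)/(-3206158) = (20*544)/(-3206158) = 10880*(-1/3206158) = -5440/1603079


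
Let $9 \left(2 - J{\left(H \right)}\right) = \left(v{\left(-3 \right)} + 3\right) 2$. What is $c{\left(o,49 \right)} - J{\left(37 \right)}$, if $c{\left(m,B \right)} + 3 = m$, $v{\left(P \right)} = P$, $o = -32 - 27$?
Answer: $-64$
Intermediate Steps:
$o = -59$
$J{\left(H \right)} = 2$ ($J{\left(H \right)} = 2 - \frac{\left(-3 + 3\right) 2}{9} = 2 - \frac{0 \cdot 2}{9} = 2 - 0 = 2 + 0 = 2$)
$c{\left(m,B \right)} = -3 + m$
$c{\left(o,49 \right)} - J{\left(37 \right)} = \left(-3 - 59\right) - 2 = -62 - 2 = -64$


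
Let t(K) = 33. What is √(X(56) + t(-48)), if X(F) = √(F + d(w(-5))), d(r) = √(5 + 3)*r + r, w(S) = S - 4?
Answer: √(33 + √(47 - 18*√2)) ≈ 6.1353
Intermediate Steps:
w(S) = -4 + S
d(r) = r + 2*r*√2 (d(r) = √8*r + r = (2*√2)*r + r = 2*r*√2 + r = r + 2*r*√2)
X(F) = √(-9 + F - 18*√2) (X(F) = √(F + (-4 - 5)*(1 + 2*√2)) = √(F - 9*(1 + 2*√2)) = √(F + (-9 - 18*√2)) = √(-9 + F - 18*√2))
√(X(56) + t(-48)) = √(√(-9 + 56 - 18*√2) + 33) = √(√(47 - 18*√2) + 33) = √(33 + √(47 - 18*√2))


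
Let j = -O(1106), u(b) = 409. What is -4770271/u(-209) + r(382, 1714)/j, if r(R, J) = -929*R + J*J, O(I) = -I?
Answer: -2109753132/226177 ≈ -9327.9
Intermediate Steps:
j = 1106 (j = -(-1)*1106 = -1*(-1106) = 1106)
r(R, J) = J² - 929*R (r(R, J) = -929*R + J² = J² - 929*R)
-4770271/u(-209) + r(382, 1714)/j = -4770271/409 + (1714² - 929*382)/1106 = -4770271*1/409 + (2937796 - 354878)*(1/1106) = -4770271/409 + 2582918*(1/1106) = -4770271/409 + 1291459/553 = -2109753132/226177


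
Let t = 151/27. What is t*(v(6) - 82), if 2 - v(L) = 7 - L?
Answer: -453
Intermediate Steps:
v(L) = -5 + L (v(L) = 2 - (7 - L) = 2 + (-7 + L) = -5 + L)
t = 151/27 (t = 151*(1/27) = 151/27 ≈ 5.5926)
t*(v(6) - 82) = 151*((-5 + 6) - 82)/27 = 151*(1 - 82)/27 = (151/27)*(-81) = -453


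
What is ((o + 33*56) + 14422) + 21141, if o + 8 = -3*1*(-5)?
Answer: 37418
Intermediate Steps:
o = 7 (o = -8 - 3*1*(-5) = -8 - 3*(-5) = -8 + 15 = 7)
((o + 33*56) + 14422) + 21141 = ((7 + 33*56) + 14422) + 21141 = ((7 + 1848) + 14422) + 21141 = (1855 + 14422) + 21141 = 16277 + 21141 = 37418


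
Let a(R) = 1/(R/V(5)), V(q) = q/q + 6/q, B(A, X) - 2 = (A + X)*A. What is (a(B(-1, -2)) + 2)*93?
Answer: 5673/25 ≈ 226.92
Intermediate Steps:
B(A, X) = 2 + A*(A + X) (B(A, X) = 2 + (A + X)*A = 2 + A*(A + X))
V(q) = 1 + 6/q
a(R) = 11/(5*R) (a(R) = 1/(R/(((6 + 5)/5))) = 1/(R/(((⅕)*11))) = 1/(R/(11/5)) = 1/(R*(5/11)) = 1/(5*R/11) = 11/(5*R))
(a(B(-1, -2)) + 2)*93 = (11/(5*(2 + (-1)² - 1*(-2))) + 2)*93 = (11/(5*(2 + 1 + 2)) + 2)*93 = ((11/5)/5 + 2)*93 = ((11/5)*(⅕) + 2)*93 = (11/25 + 2)*93 = (61/25)*93 = 5673/25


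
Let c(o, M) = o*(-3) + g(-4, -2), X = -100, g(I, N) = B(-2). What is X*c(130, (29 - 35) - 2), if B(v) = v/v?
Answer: 38900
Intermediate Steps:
B(v) = 1
g(I, N) = 1
c(o, M) = 1 - 3*o (c(o, M) = o*(-3) + 1 = -3*o + 1 = 1 - 3*o)
X*c(130, (29 - 35) - 2) = -100*(1 - 3*130) = -100*(1 - 390) = -100*(-389) = 38900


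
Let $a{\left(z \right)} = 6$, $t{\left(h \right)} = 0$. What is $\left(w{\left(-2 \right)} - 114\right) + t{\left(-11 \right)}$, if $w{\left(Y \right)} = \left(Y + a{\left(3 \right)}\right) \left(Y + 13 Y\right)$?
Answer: $-226$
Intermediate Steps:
$w{\left(Y \right)} = 14 Y \left(6 + Y\right)$ ($w{\left(Y \right)} = \left(Y + 6\right) \left(Y + 13 Y\right) = \left(6 + Y\right) 14 Y = 14 Y \left(6 + Y\right)$)
$\left(w{\left(-2 \right)} - 114\right) + t{\left(-11 \right)} = \left(14 \left(-2\right) \left(6 - 2\right) - 114\right) + 0 = \left(14 \left(-2\right) 4 - 114\right) + 0 = \left(-112 - 114\right) + 0 = -226 + 0 = -226$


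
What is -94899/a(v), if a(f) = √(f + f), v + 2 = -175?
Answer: 31633*I*√354/118 ≈ 5043.8*I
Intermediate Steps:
v = -177 (v = -2 - 175 = -177)
a(f) = √2*√f (a(f) = √(2*f) = √2*√f)
-94899/a(v) = -94899*(-I*√354/354) = -(-31633)*I*√354/118 = 31633*I*√354/118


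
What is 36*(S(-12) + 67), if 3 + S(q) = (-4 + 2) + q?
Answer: 1800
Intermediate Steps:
S(q) = -5 + q (S(q) = -3 + ((-4 + 2) + q) = -3 + (-2 + q) = -5 + q)
36*(S(-12) + 67) = 36*((-5 - 12) + 67) = 36*(-17 + 67) = 36*50 = 1800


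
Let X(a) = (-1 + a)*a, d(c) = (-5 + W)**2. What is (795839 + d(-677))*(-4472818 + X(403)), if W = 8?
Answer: -3430751108576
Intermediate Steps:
d(c) = 9 (d(c) = (-5 + 8)**2 = 3**2 = 9)
X(a) = a*(-1 + a)
(795839 + d(-677))*(-4472818 + X(403)) = (795839 + 9)*(-4472818 + 403*(-1 + 403)) = 795848*(-4472818 + 403*402) = 795848*(-4472818 + 162006) = 795848*(-4310812) = -3430751108576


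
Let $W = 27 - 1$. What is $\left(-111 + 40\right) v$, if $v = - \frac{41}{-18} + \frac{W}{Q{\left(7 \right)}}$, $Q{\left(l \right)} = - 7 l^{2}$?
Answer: $- \frac{965245}{6174} \approx -156.34$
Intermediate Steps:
$W = 26$ ($W = 27 - 1 = 26$)
$v = \frac{13595}{6174}$ ($v = - \frac{41}{-18} + \frac{26}{\left(-7\right) 7^{2}} = \left(-41\right) \left(- \frac{1}{18}\right) + \frac{26}{\left(-7\right) 49} = \frac{41}{18} + \frac{26}{-343} = \frac{41}{18} + 26 \left(- \frac{1}{343}\right) = \frac{41}{18} - \frac{26}{343} = \frac{13595}{6174} \approx 2.202$)
$\left(-111 + 40\right) v = \left(-111 + 40\right) \frac{13595}{6174} = \left(-71\right) \frac{13595}{6174} = - \frac{965245}{6174}$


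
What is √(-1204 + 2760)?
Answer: 2*√389 ≈ 39.446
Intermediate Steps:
√(-1204 + 2760) = √1556 = 2*√389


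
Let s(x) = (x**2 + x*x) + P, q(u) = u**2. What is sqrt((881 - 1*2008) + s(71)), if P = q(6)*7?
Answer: 3*sqrt(1023) ≈ 95.953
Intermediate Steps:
P = 252 (P = 6**2*7 = 36*7 = 252)
s(x) = 252 + 2*x**2 (s(x) = (x**2 + x*x) + 252 = (x**2 + x**2) + 252 = 2*x**2 + 252 = 252 + 2*x**2)
sqrt((881 - 1*2008) + s(71)) = sqrt((881 - 1*2008) + (252 + 2*71**2)) = sqrt((881 - 2008) + (252 + 2*5041)) = sqrt(-1127 + (252 + 10082)) = sqrt(-1127 + 10334) = sqrt(9207) = 3*sqrt(1023)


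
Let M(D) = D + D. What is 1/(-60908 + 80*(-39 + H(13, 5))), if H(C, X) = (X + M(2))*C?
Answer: -1/54668 ≈ -1.8292e-5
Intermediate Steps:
M(D) = 2*D
H(C, X) = C*(4 + X) (H(C, X) = (X + 2*2)*C = (X + 4)*C = (4 + X)*C = C*(4 + X))
1/(-60908 + 80*(-39 + H(13, 5))) = 1/(-60908 + 80*(-39 + 13*(4 + 5))) = 1/(-60908 + 80*(-39 + 13*9)) = 1/(-60908 + 80*(-39 + 117)) = 1/(-60908 + 80*78) = 1/(-60908 + 6240) = 1/(-54668) = -1/54668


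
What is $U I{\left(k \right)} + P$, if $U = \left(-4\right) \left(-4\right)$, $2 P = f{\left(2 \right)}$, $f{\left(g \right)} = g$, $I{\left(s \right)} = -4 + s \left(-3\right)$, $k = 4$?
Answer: $-255$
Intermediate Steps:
$I{\left(s \right)} = -4 - 3 s$
$P = 1$ ($P = \frac{1}{2} \cdot 2 = 1$)
$U = 16$
$U I{\left(k \right)} + P = 16 \left(-4 - 12\right) + 1 = 16 \left(-16\right) + 1 = -256 + 1 = -255$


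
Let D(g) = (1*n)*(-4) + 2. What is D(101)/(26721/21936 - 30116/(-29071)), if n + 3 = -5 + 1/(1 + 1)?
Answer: 6802148864/479143589 ≈ 14.196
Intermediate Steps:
n = -15/2 (n = -3 + (-5 + 1/(1 + 1)) = -3 + (-5 + 1/2) = -3 - 9/2 = -15/2 ≈ -7.5000)
D(g) = 32 (D(g) = (1*(-15/2))*(-4) + 2 = -15/2*(-4) + 2 = 30 + 2 = 32)
D(101)/(26721/21936 - 30116/(-29071)) = 32/(26721/21936 - 30116/(-29071)) = 32/(26721*(1/21936) - 30116*(-1/29071)) = 32/(8907/7312 + 30116/29071) = 32/(479143589/212567152) = 32*(212567152/479143589) = 6802148864/479143589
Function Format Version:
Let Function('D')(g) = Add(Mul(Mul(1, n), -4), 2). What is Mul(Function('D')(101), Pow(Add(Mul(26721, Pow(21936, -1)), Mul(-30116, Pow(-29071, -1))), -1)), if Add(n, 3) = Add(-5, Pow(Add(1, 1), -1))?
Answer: Rational(6802148864, 479143589) ≈ 14.196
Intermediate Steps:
n = Rational(-15, 2) (n = Add(-3, Add(-5, Pow(Add(1, 1), -1))) = Add(-3, Add(-5, Pow(2, -1))) = Add(-3, Add(-5, Rational(1, 2))) = Add(-3, Rational(-9, 2)) = Rational(-15, 2) ≈ -7.5000)
Function('D')(g) = 32 (Function('D')(g) = Add(Mul(Mul(1, Rational(-15, 2)), -4), 2) = Add(Mul(Rational(-15, 2), -4), 2) = Add(30, 2) = 32)
Mul(Function('D')(101), Pow(Add(Mul(26721, Pow(21936, -1)), Mul(-30116, Pow(-29071, -1))), -1)) = Mul(32, Pow(Add(Mul(26721, Pow(21936, -1)), Mul(-30116, Pow(-29071, -1))), -1)) = Mul(32, Pow(Add(Mul(26721, Rational(1, 21936)), Mul(-30116, Rational(-1, 29071))), -1)) = Mul(32, Pow(Add(Rational(8907, 7312), Rational(30116, 29071)), -1)) = Mul(32, Pow(Rational(479143589, 212567152), -1)) = Mul(32, Rational(212567152, 479143589)) = Rational(6802148864, 479143589)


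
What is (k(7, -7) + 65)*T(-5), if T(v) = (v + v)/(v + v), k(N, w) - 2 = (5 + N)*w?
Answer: -17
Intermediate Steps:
k(N, w) = 2 + w*(5 + N) (k(N, w) = 2 + (5 + N)*w = 2 + w*(5 + N))
T(v) = 1 (T(v) = (2*v)/((2*v)) = (2*v)*(1/(2*v)) = 1)
(k(7, -7) + 65)*T(-5) = ((2 + 5*(-7) + 7*(-7)) + 65)*1 = ((2 - 35 - 49) + 65)*1 = (-82 + 65)*1 = -17*1 = -17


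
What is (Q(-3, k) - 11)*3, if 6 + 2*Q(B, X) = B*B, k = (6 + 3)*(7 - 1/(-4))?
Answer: -57/2 ≈ -28.500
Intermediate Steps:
k = 261/4 (k = 9*(7 - 1*(-1/4)) = 9*(7 + 1/4) = 9*(29/4) = 261/4 ≈ 65.250)
Q(B, X) = -3 + B**2/2 (Q(B, X) = -3 + (B*B)/2 = -3 + B**2/2)
(Q(-3, k) - 11)*3 = ((-3 + (1/2)*(-3)**2) - 11)*3 = ((-3 + (1/2)*9) - 11)*3 = ((-3 + 9/2) - 11)*3 = (3/2 - 11)*3 = -19/2*3 = -57/2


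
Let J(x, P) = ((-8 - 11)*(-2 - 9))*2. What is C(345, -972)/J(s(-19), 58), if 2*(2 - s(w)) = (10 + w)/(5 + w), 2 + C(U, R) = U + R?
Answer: -629/418 ≈ -1.5048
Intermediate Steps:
C(U, R) = -2 + R + U (C(U, R) = -2 + (U + R) = -2 + (R + U) = -2 + R + U)
s(w) = 2 - (10 + w)/(2*(5 + w))
J(x, P) = 418 (J(x, P) = -19*(-11)*2 = 209*2 = 418)
C(345, -972)/J(s(-19), 58) = (-2 - 972 + 345)/418 = -629*1/418 = -629/418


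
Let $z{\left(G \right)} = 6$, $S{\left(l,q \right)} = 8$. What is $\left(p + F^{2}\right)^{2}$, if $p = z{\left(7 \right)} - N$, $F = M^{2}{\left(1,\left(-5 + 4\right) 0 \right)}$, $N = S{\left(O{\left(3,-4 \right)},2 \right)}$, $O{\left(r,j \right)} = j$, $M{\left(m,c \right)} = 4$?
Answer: $64516$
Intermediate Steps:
$N = 8$
$F = 16$ ($F = 4^{2} = 16$)
$p = -2$ ($p = 6 - 8 = -2$)
$\left(p + F^{2}\right)^{2} = \left(-2 + 16^{2}\right)^{2} = \left(-2 + 256\right)^{2} = 254^{2} = 64516$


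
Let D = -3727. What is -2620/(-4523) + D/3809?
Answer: -6877641/17228107 ≈ -0.39921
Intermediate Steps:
-2620/(-4523) + D/3809 = -2620/(-4523) - 3727/3809 = -2620*(-1/4523) - 3727*1/3809 = 2620/4523 - 3727/3809 = -6877641/17228107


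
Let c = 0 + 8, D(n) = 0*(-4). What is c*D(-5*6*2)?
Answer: 0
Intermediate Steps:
D(n) = 0
c = 8
c*D(-5*6*2) = 8*0 = 0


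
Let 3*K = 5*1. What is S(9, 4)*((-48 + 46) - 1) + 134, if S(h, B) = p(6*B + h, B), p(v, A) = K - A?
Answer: 141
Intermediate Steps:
K = 5/3 (K = (5*1)/3 = (1/3)*5 = 5/3 ≈ 1.6667)
p(v, A) = 5/3 - A
S(h, B) = 5/3 - B
S(9, 4)*((-48 + 46) - 1) + 134 = (5/3 - 1*4)*((-48 + 46) - 1) + 134 = (5/3 - 4)*(-2 - 1) + 134 = -7/3*(-3) + 134 = 7 + 134 = 141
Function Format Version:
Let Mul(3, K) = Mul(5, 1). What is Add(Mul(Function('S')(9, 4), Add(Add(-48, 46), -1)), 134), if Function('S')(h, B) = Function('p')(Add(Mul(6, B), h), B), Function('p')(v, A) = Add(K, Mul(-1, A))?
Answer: 141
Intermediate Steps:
K = Rational(5, 3) (K = Mul(Rational(1, 3), Mul(5, 1)) = Mul(Rational(1, 3), 5) = Rational(5, 3) ≈ 1.6667)
Function('p')(v, A) = Add(Rational(5, 3), Mul(-1, A))
Function('S')(h, B) = Add(Rational(5, 3), Mul(-1, B))
Add(Mul(Function('S')(9, 4), Add(Add(-48, 46), -1)), 134) = Add(Mul(Add(Rational(5, 3), Mul(-1, 4)), Add(Add(-48, 46), -1)), 134) = Add(Mul(Add(Rational(5, 3), -4), Add(-2, -1)), 134) = Add(Mul(Rational(-7, 3), -3), 134) = Add(7, 134) = 141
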